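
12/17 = 12/17= 0.71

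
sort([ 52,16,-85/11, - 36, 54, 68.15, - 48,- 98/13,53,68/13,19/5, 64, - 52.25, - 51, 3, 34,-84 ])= [-84,-52.25,-51, - 48,  -  36, - 85/11, -98/13, 3,19/5,68/13,16,34,52,53,54 , 64,68.15]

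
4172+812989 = 817161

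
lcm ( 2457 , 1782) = 162162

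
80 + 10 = 90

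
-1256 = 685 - 1941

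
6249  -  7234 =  - 985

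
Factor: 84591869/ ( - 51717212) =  - 2^( - 2)*29^1 * 47^1 * 53^1*1171^1*12929303^ ( - 1 ) 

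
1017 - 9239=-8222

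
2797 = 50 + 2747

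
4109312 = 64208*64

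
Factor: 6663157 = 83^1*80279^1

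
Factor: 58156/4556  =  217/17= 7^1 * 17^( - 1)*31^1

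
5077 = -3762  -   -8839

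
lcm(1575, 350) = 3150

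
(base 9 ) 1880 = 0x5A9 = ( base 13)876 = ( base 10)1449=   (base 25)27o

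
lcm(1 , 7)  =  7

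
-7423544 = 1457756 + -8881300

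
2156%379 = 261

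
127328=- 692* ( - 184 ) 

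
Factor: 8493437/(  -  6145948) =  - 2^( - 2 )*19^1*41^1*10903^1*1536487^( - 1 ) 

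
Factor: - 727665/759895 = - 3^1*139^1 * 349^1* 379^( - 1 )*401^ ( - 1)=-  145533/151979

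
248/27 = 248/27 = 9.19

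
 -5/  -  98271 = 5/98271 = 0.00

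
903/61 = 903/61 = 14.80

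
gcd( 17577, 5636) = 1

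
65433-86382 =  - 20949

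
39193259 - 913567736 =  - 874374477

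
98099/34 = 98099/34= 2885.26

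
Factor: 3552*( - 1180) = -4191360 = - 2^7*3^1*5^1*37^1*59^1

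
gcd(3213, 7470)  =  9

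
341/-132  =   - 3 + 5/12 = -2.58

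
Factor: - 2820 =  - 2^2 * 3^1*5^1*47^1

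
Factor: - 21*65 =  - 3^1*5^1*7^1*13^1 = - 1365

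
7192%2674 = 1844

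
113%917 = 113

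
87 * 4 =348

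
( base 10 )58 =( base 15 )3d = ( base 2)111010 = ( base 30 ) 1S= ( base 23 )2c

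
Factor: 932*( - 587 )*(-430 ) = 2^3*5^1*43^1*233^1*587^1 = 235246120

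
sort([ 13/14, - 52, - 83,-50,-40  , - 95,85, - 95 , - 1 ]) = [- 95, - 95, - 83, - 52,-50, - 40, - 1, 13/14,  85]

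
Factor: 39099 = 3^1*13033^1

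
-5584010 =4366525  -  9950535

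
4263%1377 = 132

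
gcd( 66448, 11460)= 4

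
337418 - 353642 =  - 16224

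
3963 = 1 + 3962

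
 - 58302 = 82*(-711 )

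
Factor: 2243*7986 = 2^1 * 3^1*11^3* 2243^1 = 17912598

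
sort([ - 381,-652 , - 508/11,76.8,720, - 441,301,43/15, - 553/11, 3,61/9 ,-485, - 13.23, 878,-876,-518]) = [ - 876, - 652, - 518, -485, - 441,-381,-553/11,- 508/11 ,  -  13.23 , 43/15,3,61/9,76.8,301,720,878 ]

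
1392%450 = 42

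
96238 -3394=92844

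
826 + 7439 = 8265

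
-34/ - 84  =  17/42= 0.40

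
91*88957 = 8095087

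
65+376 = 441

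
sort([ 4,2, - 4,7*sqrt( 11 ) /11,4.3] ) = [ - 4,2,7*sqrt( 11 )/11, 4, 4.3]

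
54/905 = 54/905=0.06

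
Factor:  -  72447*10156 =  - 735771732 = -2^2 * 3^1*19^1*31^1*41^1*2539^1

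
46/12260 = 23/6130 = 0.00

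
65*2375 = 154375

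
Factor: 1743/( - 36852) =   -  7/148= - 2^( - 2)*7^1*37^ (  -  1 )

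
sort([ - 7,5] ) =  [ - 7 , 5] 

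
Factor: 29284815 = 3^1*5^1* 7^1 * 278903^1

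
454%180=94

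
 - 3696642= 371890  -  4068532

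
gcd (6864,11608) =8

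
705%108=57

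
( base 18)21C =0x2a6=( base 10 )678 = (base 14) 366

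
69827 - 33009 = 36818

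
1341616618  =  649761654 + 691854964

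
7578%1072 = 74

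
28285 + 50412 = 78697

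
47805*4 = 191220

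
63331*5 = 316655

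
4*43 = 172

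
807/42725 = 807/42725 = 0.02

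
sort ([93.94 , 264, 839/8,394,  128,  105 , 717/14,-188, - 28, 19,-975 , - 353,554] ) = [ - 975, -353, - 188,-28,19, 717/14,  93.94,839/8,105, 128,264 , 394 , 554]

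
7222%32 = 22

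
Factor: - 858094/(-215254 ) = 13^( - 1)*17^ ( - 1 )*881^1= 881/221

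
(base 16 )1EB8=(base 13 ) 376c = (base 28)a0o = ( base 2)1111010111000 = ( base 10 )7864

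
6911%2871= 1169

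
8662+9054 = 17716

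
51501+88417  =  139918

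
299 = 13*23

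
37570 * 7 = 262990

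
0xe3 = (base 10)227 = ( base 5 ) 1402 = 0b11100011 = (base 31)7a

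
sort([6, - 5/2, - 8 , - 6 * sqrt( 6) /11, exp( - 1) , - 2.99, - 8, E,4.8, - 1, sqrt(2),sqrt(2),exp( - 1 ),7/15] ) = [ - 8, - 8,  -  2.99, - 5/2, - 6*sqrt( 6 ) /11,  -  1, exp( - 1) , exp( - 1),7/15, sqrt( 2 ),  sqrt( 2), E,  4.8 , 6]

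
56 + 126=182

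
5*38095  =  190475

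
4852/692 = 1213/173 = 7.01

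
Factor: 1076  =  2^2*269^1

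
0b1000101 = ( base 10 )69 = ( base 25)2J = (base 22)33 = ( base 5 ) 234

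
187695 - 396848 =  - 209153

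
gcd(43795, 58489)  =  1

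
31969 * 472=15089368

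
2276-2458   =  - 182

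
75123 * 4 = 300492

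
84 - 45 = 39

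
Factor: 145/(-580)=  - 2^( - 2 )  =  - 1/4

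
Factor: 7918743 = 3^1*7^2*103^1*523^1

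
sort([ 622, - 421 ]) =[-421, 622 ] 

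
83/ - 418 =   -  83/418  =  -  0.20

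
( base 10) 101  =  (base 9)122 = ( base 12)85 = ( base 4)1211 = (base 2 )1100101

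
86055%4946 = 1973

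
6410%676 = 326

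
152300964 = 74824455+77476509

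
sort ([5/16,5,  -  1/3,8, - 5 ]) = [  -  5, - 1/3,5/16,5, 8]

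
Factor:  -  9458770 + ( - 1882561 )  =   - 11341331^1= - 11341331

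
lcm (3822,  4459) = 26754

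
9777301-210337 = 9566964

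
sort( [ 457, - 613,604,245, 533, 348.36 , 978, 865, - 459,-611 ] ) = [-613,- 611, - 459, 245, 348.36,  457,533, 604, 865, 978]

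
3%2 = 1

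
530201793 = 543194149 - 12992356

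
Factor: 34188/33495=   2^2 * 5^( - 1)* 29^ ( - 1) *37^1 =148/145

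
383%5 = 3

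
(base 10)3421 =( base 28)4A5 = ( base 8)6535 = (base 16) d5d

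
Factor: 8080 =2^4*5^1*101^1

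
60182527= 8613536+51568991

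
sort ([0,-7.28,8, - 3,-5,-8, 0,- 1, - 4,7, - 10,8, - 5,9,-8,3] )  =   [ - 10, - 8,-8,-7.28 ,-5,- 5, - 4, - 3, - 1,0, 0 , 3,7,8,8 , 9]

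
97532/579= 168 + 260/579 =168.45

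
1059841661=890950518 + 168891143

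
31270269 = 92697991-61427722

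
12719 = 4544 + 8175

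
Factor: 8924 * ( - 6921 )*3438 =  - 212341207752 = - 2^3 *3^4*23^1* 97^1 * 191^1 * 769^1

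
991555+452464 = 1444019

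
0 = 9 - 9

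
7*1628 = 11396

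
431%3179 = 431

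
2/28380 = 1/14190 = 0.00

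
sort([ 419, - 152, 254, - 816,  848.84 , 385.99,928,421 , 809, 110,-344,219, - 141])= [ -816, - 344, - 152, - 141, 110, 219,  254 , 385.99,419,  421, 809 , 848.84,928] 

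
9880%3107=559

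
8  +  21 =29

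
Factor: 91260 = 2^2* 3^3*5^1*13^2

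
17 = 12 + 5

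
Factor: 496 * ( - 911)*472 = - 213276032 = - 2^7 * 31^1*59^1*911^1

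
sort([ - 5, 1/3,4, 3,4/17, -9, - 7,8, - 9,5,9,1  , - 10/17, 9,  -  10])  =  [ -10, - 9, - 9,-7, - 5,-10/17,4/17,1/3 , 1, 3,  4,5,8, 9,9 ]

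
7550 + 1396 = 8946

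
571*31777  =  18144667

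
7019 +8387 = 15406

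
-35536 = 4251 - 39787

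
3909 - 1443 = 2466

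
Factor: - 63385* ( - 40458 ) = 2564430330 = 2^1 * 3^1*5^1* 7^1*11^1*613^1*1811^1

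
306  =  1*306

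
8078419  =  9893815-1815396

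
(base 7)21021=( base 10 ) 5160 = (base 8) 12050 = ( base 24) 8n0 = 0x1428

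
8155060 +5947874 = 14102934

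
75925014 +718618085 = 794543099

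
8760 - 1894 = 6866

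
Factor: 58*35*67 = 136010= 2^1*5^1*7^1*29^1*67^1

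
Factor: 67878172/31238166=2^1 *3^( - 1)*19^( - 1 )*274019^ ( - 1 )*16969543^1 =33939086/15619083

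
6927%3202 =523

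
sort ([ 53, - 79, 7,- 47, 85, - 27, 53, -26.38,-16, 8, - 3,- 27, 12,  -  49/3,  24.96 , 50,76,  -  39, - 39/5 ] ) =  [ - 79, - 47, - 39, - 27,  -  27, - 26.38, - 49/3, - 16,-39/5, - 3,  7 , 8,12,24.96, 50, 53,53,76, 85] 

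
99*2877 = 284823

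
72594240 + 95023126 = 167617366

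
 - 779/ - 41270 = 779/41270 = 0.02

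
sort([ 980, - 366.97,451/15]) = [ - 366.97, 451/15,980]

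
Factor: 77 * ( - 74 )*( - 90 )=512820=2^2*3^2*5^1  *7^1*11^1*37^1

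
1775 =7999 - 6224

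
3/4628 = 3/4628 = 0.00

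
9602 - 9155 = 447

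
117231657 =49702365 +67529292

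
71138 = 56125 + 15013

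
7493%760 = 653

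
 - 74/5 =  - 74/5 = - 14.80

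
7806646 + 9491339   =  17297985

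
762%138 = 72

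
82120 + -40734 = 41386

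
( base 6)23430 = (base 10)3402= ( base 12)1b76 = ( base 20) 8A2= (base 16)d4a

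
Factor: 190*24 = 2^4*3^1*5^1*19^1 = 4560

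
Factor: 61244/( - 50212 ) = -15311/12553 = - 61^1*251^1*12553^ (- 1)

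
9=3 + 6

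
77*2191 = 168707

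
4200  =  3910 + 290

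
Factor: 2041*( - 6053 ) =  - 12354173 = - 13^1*157^1 * 6053^1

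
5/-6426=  - 1 + 6421/6426 = - 0.00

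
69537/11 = 69537/11 = 6321.55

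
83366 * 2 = 166732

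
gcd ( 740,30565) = 5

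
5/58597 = 5/58597 =0.00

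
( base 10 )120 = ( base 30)40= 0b1111000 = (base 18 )6c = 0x78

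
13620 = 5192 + 8428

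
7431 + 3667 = 11098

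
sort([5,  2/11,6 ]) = [2/11, 5,  6 ] 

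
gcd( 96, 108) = 12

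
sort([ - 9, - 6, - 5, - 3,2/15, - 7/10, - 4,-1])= [-9, - 6, - 5,-4, - 3 , - 1, - 7/10,2/15]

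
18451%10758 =7693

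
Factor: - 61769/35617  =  -19^1  *  3251^1*35617^(  -  1)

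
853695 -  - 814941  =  1668636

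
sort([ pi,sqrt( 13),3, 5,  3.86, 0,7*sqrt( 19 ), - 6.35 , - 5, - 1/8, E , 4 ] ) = [ - 6.35,-5, - 1/8  ,  0,  E , 3,pi,  sqrt(13), 3.86,4, 5,7 *sqrt( 19 )]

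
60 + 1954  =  2014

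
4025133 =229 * 17577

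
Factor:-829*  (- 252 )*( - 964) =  - 2^4 * 3^2 * 7^1*241^1*829^1=- 201387312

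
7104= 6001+1103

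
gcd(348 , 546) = 6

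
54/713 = 54/713 = 0.08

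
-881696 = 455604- 1337300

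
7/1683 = 7/1683= 0.00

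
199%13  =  4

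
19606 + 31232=50838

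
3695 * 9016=33314120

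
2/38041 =2/38041=0.00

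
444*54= 23976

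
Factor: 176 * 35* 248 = 1527680 = 2^7* 5^1*7^1*11^1*31^1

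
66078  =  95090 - 29012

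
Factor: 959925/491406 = 319975/163802=2^( -1)*5^2*12799^1*81901^( - 1 )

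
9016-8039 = 977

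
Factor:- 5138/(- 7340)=2^ ( - 1) *5^( - 1) *7^1 = 7/10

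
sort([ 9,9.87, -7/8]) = [ - 7/8,9, 9.87 ] 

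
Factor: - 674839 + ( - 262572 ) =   -  937411 = - 23^1*53^1*769^1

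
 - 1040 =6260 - 7300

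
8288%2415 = 1043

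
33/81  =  11/27  =  0.41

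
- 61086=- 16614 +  - 44472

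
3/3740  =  3/3740 = 0.00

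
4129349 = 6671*619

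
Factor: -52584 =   -  2^3*3^1* 7^1*  313^1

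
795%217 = 144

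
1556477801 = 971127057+585350744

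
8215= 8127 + 88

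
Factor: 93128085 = 3^2*5^1*367^1*5639^1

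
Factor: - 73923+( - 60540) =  - 3^1*7^1*19^1*337^1 = - 134463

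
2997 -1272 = 1725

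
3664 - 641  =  3023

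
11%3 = 2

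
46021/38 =46021/38 = 1211.08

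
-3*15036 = -45108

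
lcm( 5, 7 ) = 35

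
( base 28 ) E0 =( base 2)110001000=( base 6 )1452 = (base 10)392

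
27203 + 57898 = 85101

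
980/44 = 22 +3/11 = 22.27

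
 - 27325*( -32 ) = 874400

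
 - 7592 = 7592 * ( - 1) 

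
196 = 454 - 258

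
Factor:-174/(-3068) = 87/1534 = 2^( - 1 )*3^1*13^( - 1 )* 29^1*59^(  -  1) 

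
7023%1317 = 438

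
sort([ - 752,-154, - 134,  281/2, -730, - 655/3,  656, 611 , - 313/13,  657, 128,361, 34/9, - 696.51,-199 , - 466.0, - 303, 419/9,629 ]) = [ - 752, - 730,-696.51,-466.0,-303,  -  655/3, - 199, - 154 , - 134, - 313/13, 34/9,419/9,128, 281/2, 361, 611, 629, 656, 657]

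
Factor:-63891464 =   -  2^3*7^1*13^2*43^1*157^1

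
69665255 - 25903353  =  43761902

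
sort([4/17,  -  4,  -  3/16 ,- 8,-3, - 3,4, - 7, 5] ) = [ - 8,-7,  -  4, - 3,  -  3, - 3/16, 4/17, 4 , 5 ]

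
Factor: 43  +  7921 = 7964  =  2^2*11^1 * 181^1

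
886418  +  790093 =1676511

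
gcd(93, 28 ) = 1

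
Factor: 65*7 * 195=3^1*5^2*7^1 * 13^2 = 88725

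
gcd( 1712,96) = 16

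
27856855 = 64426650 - 36569795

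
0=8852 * 0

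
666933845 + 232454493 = 899388338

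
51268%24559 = 2150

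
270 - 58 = 212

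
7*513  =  3591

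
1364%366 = 266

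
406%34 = 32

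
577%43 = 18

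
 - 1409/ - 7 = 201+2/7 = 201.29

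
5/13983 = 5/13983 = 0.00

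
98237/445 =220  +  337/445 = 220.76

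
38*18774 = 713412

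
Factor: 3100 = 2^2*5^2*31^1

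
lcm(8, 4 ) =8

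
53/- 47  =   - 2 + 41/47 = - 1.13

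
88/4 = 22 = 22.00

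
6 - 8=-2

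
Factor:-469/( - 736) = 2^ (-5 )*7^1*23^(-1 )*67^1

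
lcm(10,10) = 10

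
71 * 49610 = 3522310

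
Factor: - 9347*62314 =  - 2^1*7^1 * 13^1*719^1 * 4451^1 = - 582448958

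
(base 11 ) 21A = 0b100000111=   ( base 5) 2023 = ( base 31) 8F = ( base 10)263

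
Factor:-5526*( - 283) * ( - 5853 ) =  - 9153260874 = -2^1* 3^3*283^1*307^1*1951^1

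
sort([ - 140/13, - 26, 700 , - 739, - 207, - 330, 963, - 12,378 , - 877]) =[ - 877,  -  739, - 330, - 207, - 26, - 12, - 140/13,378,700,963]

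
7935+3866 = 11801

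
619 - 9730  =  -9111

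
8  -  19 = - 11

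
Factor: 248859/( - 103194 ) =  - 2^( - 1)*3^( - 1 )*7^(-2)*709^1 = -709/294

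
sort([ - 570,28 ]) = [ - 570, 28 ]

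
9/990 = 1/110 = 0.01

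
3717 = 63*59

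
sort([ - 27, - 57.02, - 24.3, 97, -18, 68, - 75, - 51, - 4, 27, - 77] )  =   [ - 77, - 75, - 57.02, - 51, - 27,  -  24.3,-18,  -  4, 27, 68 , 97 ] 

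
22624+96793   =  119417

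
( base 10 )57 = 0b111001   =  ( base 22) 2d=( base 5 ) 212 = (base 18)33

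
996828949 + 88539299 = 1085368248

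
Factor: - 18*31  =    -  558 = -2^1*3^2*31^1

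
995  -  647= 348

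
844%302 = 240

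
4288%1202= 682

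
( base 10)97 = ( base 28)3d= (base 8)141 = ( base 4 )1201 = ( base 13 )76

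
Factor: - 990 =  - 2^1 * 3^2*5^1*11^1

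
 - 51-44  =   - 95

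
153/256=153/256=0.60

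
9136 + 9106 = 18242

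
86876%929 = 479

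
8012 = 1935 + 6077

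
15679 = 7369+8310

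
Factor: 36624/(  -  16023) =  - 2^4*7^(- 1) = - 16/7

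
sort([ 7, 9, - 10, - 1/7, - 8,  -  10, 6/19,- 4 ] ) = [ - 10, - 10,-8, - 4, - 1/7, 6/19, 7 , 9]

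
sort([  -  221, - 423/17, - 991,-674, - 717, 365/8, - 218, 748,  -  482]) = [ -991, - 717,-674, - 482,  -  221,  -  218, - 423/17,365/8,748 ] 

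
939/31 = 30+9/31 = 30.29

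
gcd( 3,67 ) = 1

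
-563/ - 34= 16  +  19/34 = 16.56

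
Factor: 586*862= 2^2*293^1  *  431^1= 505132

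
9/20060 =9/20060 = 0.00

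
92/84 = 23/21 = 1.10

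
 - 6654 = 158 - 6812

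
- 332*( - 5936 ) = 1970752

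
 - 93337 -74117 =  - 167454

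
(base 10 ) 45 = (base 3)1200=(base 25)1K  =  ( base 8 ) 55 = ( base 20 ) 25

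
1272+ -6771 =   -  5499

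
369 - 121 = 248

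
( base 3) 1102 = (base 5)123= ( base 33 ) 15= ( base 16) 26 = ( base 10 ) 38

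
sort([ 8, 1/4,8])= [1/4,8,8 ] 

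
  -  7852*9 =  - 70668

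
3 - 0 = 3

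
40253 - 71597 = -31344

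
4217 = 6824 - 2607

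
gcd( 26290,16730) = 2390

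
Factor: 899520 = 2^6*3^1 * 5^1*937^1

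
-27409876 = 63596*(-431) 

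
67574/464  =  33787/232 = 145.63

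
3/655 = 3/655 = 0.00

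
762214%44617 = 3725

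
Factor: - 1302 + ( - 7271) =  - 8573 = - 8573^1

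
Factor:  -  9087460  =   - 2^2 * 5^1 * 113^1*4021^1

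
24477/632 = 24477/632 = 38.73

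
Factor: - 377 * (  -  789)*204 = 60680412 = 2^2*3^2* 13^1*17^1*29^1*263^1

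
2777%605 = 357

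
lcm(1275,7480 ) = 112200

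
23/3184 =23/3184 = 0.01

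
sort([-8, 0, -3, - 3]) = [-8 ,-3, - 3, 0]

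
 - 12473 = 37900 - 50373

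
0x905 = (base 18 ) 725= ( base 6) 14405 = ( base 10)2309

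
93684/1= 93684 = 93684.00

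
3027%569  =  182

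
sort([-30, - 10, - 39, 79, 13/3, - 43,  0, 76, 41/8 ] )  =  [ - 43, - 39, - 30,  -  10, 0,13/3 , 41/8 , 76,79]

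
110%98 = 12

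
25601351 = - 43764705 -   -  69366056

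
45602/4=22801/2 = 11400.50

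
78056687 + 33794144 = 111850831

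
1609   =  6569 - 4960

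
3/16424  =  3/16424 =0.00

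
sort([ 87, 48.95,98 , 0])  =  [ 0 , 48.95,87, 98]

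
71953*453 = 32594709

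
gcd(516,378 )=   6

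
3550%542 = 298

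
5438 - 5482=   -44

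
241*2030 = 489230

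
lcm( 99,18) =198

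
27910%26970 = 940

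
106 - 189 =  - 83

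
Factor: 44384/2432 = 2^( - 2)*73^1= 73/4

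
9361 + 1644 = 11005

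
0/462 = 0= 0.00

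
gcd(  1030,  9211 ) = 1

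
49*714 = 34986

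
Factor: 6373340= 2^2 * 5^1*223^1*1429^1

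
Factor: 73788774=2^1*3^1*43^1*113^1*2531^1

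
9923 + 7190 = 17113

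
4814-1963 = 2851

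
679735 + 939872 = 1619607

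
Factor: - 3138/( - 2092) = 3/2 = 2^( - 1 ) * 3^1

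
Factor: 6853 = 7^1*11^1*89^1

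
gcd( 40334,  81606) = 938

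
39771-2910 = 36861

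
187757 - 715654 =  - 527897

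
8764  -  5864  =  2900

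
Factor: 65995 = 5^1*67^1*197^1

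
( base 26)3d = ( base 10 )91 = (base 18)51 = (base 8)133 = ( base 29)34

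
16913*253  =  4278989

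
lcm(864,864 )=864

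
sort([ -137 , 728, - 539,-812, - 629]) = [ - 812,-629 ,-539,-137, 728]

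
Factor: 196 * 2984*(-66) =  - 2^6 * 3^1 * 7^2*11^1 * 373^1 = - 38601024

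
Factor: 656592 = 2^4 * 3^1*13679^1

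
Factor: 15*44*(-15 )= - 2^2*3^2 *5^2*11^1 = - 9900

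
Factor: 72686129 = 72686129^1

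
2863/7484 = 2863/7484 = 0.38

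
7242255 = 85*85203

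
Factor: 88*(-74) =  - 6512 = -2^4 * 11^1*37^1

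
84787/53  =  1599 + 40/53=1599.75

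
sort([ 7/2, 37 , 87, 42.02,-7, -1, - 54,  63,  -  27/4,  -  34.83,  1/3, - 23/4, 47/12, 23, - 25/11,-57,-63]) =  [ - 63,-57, - 54, - 34.83,-7,-27/4, - 23/4 ,- 25/11, - 1, 1/3, 7/2,47/12,23, 37, 42.02,63,87]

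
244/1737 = 244/1737 = 0.14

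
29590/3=9863 + 1/3 = 9863.33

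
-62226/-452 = 31113/226 = 137.67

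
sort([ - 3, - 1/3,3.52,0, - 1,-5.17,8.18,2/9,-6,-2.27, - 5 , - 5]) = [-6, - 5.17,-5, - 5, - 3, - 2.27,- 1, - 1/3,0 , 2/9,3.52, 8.18]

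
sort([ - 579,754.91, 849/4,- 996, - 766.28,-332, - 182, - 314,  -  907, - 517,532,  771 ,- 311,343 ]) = [ - 996, - 907, - 766.28, - 579, - 517, - 332, -314, - 311, - 182,849/4, 343  ,  532,754.91,771 ] 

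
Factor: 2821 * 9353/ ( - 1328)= - 2^(  -  4 ) * 7^1*13^1*31^1 * 47^1*83^( - 1) * 199^1 =-  26384813/1328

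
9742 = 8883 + 859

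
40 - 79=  - 39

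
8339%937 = 843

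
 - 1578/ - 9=175 + 1/3 = 175.33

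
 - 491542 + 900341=408799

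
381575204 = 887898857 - 506323653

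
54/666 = 3/37 = 0.08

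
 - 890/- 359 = 890/359 =2.48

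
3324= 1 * 3324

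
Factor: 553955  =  5^1*23^1*4817^1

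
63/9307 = 63/9307  =  0.01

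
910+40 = 950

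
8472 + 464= 8936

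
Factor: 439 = 439^1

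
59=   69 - 10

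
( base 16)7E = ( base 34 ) 3O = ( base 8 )176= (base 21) 60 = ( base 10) 126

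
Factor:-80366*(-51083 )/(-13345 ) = -4105336378/13345 = - 2^1*5^(-1) * 11^1 * 13^1 * 17^( - 1) * 23^1*157^(-1 )*281^1*2221^1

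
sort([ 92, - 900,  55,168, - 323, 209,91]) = [-900, -323, 55,91, 92, 168, 209]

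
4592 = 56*82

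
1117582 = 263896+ 853686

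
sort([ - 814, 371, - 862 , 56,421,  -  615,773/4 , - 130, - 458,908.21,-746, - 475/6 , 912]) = [ - 862,  -  814, - 746, - 615, - 458, - 130, - 475/6, 56,773/4,371,  421,908.21 , 912 ] 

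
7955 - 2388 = 5567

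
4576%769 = 731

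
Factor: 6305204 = 2^2*61^1*25841^1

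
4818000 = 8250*584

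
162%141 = 21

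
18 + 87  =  105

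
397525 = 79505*5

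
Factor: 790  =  2^1 * 5^1 * 79^1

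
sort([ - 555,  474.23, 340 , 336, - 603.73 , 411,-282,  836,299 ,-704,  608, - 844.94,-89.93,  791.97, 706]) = [ - 844.94, - 704, - 603.73, - 555, - 282 , -89.93,  299,336,340 , 411,474.23,608 , 706, 791.97,836 ] 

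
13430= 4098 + 9332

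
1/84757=1/84757=0.00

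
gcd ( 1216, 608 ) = 608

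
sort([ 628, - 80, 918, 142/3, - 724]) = [-724, -80 , 142/3, 628, 918]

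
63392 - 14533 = 48859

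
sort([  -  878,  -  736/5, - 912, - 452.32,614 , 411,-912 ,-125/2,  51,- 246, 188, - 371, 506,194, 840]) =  [ - 912, - 912,  -  878,  -  452.32, - 371, - 246 , - 736/5, - 125/2,51,188, 194,  411,506, 614, 840 ] 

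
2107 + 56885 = 58992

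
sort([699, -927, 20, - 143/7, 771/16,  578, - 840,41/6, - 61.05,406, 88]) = [ - 927,  -  840 , - 61.05, - 143/7,41/6,20,771/16,88, 406,578,699 ]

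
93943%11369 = 2991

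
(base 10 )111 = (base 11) A1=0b1101111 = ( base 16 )6f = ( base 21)56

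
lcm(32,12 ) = 96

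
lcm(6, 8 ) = 24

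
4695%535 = 415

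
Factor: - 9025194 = -2^1*3^1*61^1*24659^1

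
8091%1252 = 579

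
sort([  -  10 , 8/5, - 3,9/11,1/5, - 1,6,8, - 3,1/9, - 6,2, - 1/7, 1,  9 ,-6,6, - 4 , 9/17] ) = [ - 10, - 6,-6,- 4 , - 3, - 3, - 1,-1/7,1/9, 1/5,9/17 , 9/11, 1, 8/5, 2, 6,6,8,9 ]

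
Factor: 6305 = 5^1*13^1 * 97^1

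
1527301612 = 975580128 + 551721484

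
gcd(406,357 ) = 7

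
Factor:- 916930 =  - 2^1* 5^1*7^1*13099^1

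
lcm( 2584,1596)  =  54264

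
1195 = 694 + 501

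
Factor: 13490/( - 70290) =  - 3^( -2)*11^( - 1)*19^1 = - 19/99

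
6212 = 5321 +891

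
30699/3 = 10233 =10233.00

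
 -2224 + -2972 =  -  5196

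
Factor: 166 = 2^1*83^1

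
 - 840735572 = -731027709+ - 109707863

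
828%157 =43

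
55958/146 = 27979/73 = 383.27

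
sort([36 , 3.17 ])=[3.17,36] 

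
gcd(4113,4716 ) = 9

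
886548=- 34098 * ( - 26 )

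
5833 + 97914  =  103747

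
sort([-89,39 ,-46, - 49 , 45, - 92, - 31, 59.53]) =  [ - 92,-89, - 49, - 46, - 31,39,45,59.53 ] 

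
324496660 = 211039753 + 113456907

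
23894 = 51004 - 27110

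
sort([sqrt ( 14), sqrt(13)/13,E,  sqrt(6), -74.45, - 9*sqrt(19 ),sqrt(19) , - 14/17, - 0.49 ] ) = [ -74.45, - 9 * sqrt(19), - 14/17, - 0.49 , sqrt(13)/13,sqrt( 6),E,sqrt( 14),sqrt( 19)]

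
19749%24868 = 19749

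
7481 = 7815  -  334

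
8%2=0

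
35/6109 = 35/6109 = 0.01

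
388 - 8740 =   -  8352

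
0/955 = 0 = 0.00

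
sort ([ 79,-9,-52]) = [ - 52, - 9, 79 ] 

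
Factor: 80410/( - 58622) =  - 5^1 *11^1*  17^1*43^1*29311^( - 1 )  =  - 40205/29311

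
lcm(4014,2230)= 20070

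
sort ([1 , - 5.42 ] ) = [- 5.42, 1] 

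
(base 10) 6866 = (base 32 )6MI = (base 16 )1AD2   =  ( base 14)2706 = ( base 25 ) AOG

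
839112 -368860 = 470252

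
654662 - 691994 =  - 37332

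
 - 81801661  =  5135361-86937022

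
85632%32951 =19730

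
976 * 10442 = 10191392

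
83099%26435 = 3794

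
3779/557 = 3779/557 = 6.78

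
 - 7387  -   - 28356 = 20969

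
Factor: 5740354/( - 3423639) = - 2^1*3^(-1)*199^1*499^(-1)*2287^( - 1) * 14423^1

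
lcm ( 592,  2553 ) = 40848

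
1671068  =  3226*518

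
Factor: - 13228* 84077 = - 2^2*7^1*3307^1*12011^1= - 1112170556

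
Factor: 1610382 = 2^1*3^1*239^1*1123^1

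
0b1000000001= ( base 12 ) 369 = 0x201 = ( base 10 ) 513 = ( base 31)gh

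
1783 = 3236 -1453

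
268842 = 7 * 38406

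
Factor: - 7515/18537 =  - 15/37  =  - 3^1*5^1*37^(-1)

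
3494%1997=1497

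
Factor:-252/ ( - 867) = 84/289 = 2^2*3^1 * 7^1*17^ (-2 ) 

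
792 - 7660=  - 6868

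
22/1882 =11/941 = 0.01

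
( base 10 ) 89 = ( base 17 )54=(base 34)2L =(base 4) 1121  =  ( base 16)59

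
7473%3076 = 1321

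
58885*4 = 235540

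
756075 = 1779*425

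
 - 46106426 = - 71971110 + 25864684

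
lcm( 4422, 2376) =159192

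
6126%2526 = 1074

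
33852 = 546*62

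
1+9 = 10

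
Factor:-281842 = -2^1*11^1 * 23^1*557^1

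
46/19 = 46/19 = 2.42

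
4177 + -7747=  - 3570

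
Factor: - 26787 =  - 3^1*8929^1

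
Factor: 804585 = 3^1*5^1*53639^1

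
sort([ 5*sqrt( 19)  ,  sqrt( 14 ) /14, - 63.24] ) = [ - 63.24,sqrt ( 14 ) /14, 5*sqrt( 19)] 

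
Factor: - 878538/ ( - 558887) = 2^1 * 3^1*7^ ( - 1 )*79841^( - 1)* 146423^1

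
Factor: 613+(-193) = 2^2*3^1 * 5^1*7^1 =420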